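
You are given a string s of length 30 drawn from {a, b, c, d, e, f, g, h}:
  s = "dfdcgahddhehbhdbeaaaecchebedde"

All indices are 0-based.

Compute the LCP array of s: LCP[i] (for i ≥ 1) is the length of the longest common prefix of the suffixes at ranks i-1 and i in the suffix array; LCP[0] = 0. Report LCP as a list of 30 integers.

[0, 2, 1, 1, 0, 2, 1, 0, 1, 1, 0, 1, 1, 2, 1, 1, 1, 0, 1, 1, 1, 1, 1, 0, 0, 0, 1, 2, 1, 2]

sorted suffixes:
  #0 SA[0]=17  'aaaecchebedde'
  #1 SA[1]=18  'aaecchebedde'
  #2 SA[2]=19  'aecchebedde'
  #3 SA[3]=5  'ahddhehbhdbeaaaecchebedde'
  #4 SA[4]=15  'beaaaecchebedde'
  #5 SA[5]=25  'bedde'
  #6 SA[6]=12  'bhdbeaaaecchebedde'
  #7 SA[7]=21  'cchebedde'
  #8 SA[8]=3  'cgahddhehbhdbeaaaecchebedde'
  #9 SA[9]=22  'chebedde'
  #10 SA[10]=14  'dbeaaaecchebedde'
  #11 SA[11]=2  'dcgahddhehbhdbeaaaecchebedde'
  #12 SA[12]=27  'dde'
  #13 SA[13]=7  'ddhehbhdbeaaaecchebedde'
  #14 SA[14]=28  'de'
  #15 SA[15]=0  'dfdcgahddhehbhdbeaaaecchebedde'
  #16 SA[16]=8  'dhehbhdbeaaaecchebedde'
  #17 SA[17]=29  'e'
  #18 SA[18]=16  'eaaaecchebedde'
  #19 SA[19]=24  'ebedde'
  #20 SA[20]=20  'ecchebedde'
  #21 SA[21]=26  'edde'
  #22 SA[22]=10  'ehbhdbeaaaecchebedde'
  #23 SA[23]=1  'fdcgahddhehbhdbeaaaecchebedde'
  #24 SA[24]=4  'gahddhehbhdbeaaaecchebedde'
  #25 SA[25]=11  'hbhdbeaaaecchebedde'
  #26 SA[26]=13  'hdbeaaaecchebedde'
  #27 SA[27]=6  'hddhehbhdbeaaaecchebedde'
  #28 SA[28]=23  'hebedde'
  #29 SA[29]=9  'hehbhdbeaaaecchebedde'

SA = [17, 18, 19, 5, 15, 25, 12, 21, 3, 22, 14, 2, 27, 7, 28, 0, 8, 29, 16, 24, 20, 26, 10, 1, 4, 11, 13, 6, 23, 9]
i: (SA[i-1],SA[i]) lcp shared
  1: (17,18) 2 'aa'
  2: (18,19) 1 'a'
  3: (19,5) 1 'a'
  4: (5,15) 0 ''
  5: (15,25) 2 'be'
  6: (25,12) 1 'b'
  7: (12,21) 0 ''
  8: (21,3) 1 'c'
  9: (3,22) 1 'c'
  10: (22,14) 0 ''
  11: (14,2) 1 'd'
  12: (2,27) 1 'd'
  13: (27,7) 2 'dd'
  14: (7,28) 1 'd'
  15: (28,0) 1 'd'
  16: (0,8) 1 'd'
  17: (8,29) 0 ''
  18: (29,16) 1 'e'
  19: (16,24) 1 'e'
  20: (24,20) 1 'e'
  21: (20,26) 1 'e'
  22: (26,10) 1 'e'
  23: (10,1) 0 ''
  24: (1,4) 0 ''
  25: (4,11) 0 ''
  26: (11,13) 1 'h'
  27: (13,6) 2 'hd'
  28: (6,23) 1 'h'
  29: (23,9) 2 'he'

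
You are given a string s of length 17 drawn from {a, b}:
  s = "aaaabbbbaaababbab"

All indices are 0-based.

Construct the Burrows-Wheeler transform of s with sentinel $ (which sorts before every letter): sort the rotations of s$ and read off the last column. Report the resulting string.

rank  rotation            last
    0  $aaaabbbbaaababbab  b
    1  aaaabbbbaaababbab$  $
    2  aaababbab$aaaabbbb  b
    3  aaabbbbaaababbab$a  a
    4  aababbab$aaaabbbba  a
    5  aabbbbaaababbab$aa  a
    6  ab$aaaabbbbaaababb  b
    7  ababbab$aaaabbbbaa  a
    8  abbab$aaaabbbbaaab  b
    9  abbbbaaababbab$aaa  a
   10  b$aaaabbbbaaababba  a
   11  baaababbab$aaaabbb  b
   12  bab$aaaabbbbaaabab  b
   13  babbab$aaaabbbbaaa  a
   14  bbaaababbab$aaaabb  b
   15  bbab$aaaabbbbaaaba  a
   16  bbbaaababbab$aaaab  b
   17  bbbbaaababbab$aaaa  a

b$baaababaabbababa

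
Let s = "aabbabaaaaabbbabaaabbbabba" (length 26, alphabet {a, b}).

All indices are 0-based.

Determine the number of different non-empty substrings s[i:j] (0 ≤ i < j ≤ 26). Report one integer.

rank→(start, suffix):
  0 → (25, 'a')
  1 → (6, 'aaaaabbbabaaabbbabba')
  2 → (7, 'aaaabbbabaaabbbabba')
  3 → (8, 'aaabbbabaaabbbabba')
  4 → (16, 'aaabbbabba')
  5 → (0, 'aabbabaaaaabbbabaaabbbabba')
  6 → (9, 'aabbbabaaabbbabba')
  7 → (17, 'aabbbabba')
  8 → (4, 'abaaaaabbbabaaabbbabba')
  9 → (14, 'abaaabbbabba')
  10 → (22, 'abba')
  11 → (1, 'abbabaaaaabbbabaaabbbabba')
  12 → (10, 'abbbabaaabbbabba')
  13 → (18, 'abbbabba')
  14 → (24, 'ba')
  15 → (5, 'baaaaabbbabaaabbbabba')
  16 → (15, 'baaabbbabba')
  17 → (3, 'babaaaaabbbabaaabbbabba')
  18 → (13, 'babaaabbbabba')
  19 → (21, 'babba')
  20 → (23, 'bba')
  21 → (2, 'bbabaaaaabbbabaaabbbabba')
  22 → (12, 'bbabaaabbbabba')
  23 → (20, 'bbabba')
  24 → (11, 'bbbabaaabbbabba')
  25 → (19, 'bbbabba')

SA = [25, 6, 7, 8, 16, 0, 9, 17, 4, 14, 22, 1, 10, 18, 24, 5, 15, 3, 13, 21, 23, 2, 12, 20, 11, 19]
rank  pair      lcp
   1  s[25:],s[6:]  1  'a'
   2  s[6:],s[7:]  4  'aaaa'
   3  s[7:],s[8:]  3  'aaa'
   4  s[8:],s[16:]  8  'aaabbbab'
   5  s[16:],s[0:]  2  'aa'
   6  s[0:],s[9:]  4  'aabb'
   7  s[9:],s[17:]  7  'aabbbab'
   8  s[17:],s[4:]  1  'a'
   9  s[4:],s[14:]  5  'abaaa'
  10  s[14:],s[22:]  2  'ab'
  11  s[22:],s[1:]  4  'abba'
  12  s[1:],s[10:]  3  'abb'
  13  s[10:],s[18:]  6  'abbbab'
  14  s[18:],s[24:]  0  ''
  15  s[24:],s[5:]  2  'ba'
  16  s[5:],s[15:]  4  'baaa'
  17  s[15:],s[3:]  2  'ba'
  18  s[3:],s[13:]  6  'babaaa'
  19  s[13:],s[21:]  3  'bab'
  20  s[21:],s[23:]  1  'b'
  21  s[23:],s[2:]  3  'bba'
  22  s[2:],s[12:]  7  'bbabaaa'
  23  s[12:],s[20:]  4  'bbab'
  24  s[20:],s[11:]  2  'bb'
  25  s[11:],s[19:]  5  'bbbab'

n(n+1)/2 = 26·27/2 = 351
Σ LCP = 0 + 1 + 4 + 3 + 8 + 2 + 4 + 7 + 1 + 5 + 2 + 4 + 3 + 6 + 0 + 2 + 4 + 2 + 6 + 3 + 1 + 3 + 7 + 4 + 2 + 5 = 89
distinct = 351 − 89 = 262

262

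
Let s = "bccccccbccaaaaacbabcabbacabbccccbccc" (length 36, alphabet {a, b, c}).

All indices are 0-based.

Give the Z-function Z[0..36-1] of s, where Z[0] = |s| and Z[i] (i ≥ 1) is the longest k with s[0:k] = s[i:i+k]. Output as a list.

[36, 0, 0, 0, 0, 0, 0, 3, 0, 0, 0, 0, 0, 0, 0, 0, 1, 0, 2, 0, 0, 1, 1, 0, 0, 0, 1, 5, 0, 0, 0, 0, 4, 0, 0, 0]

Z[0]=36
i=1: i≥r, start 0; Z[1]=0
i=2: i≥r, start 0; Z[2]=0
i=3: i≥r, start 0; Z[3]=0
i=4: i≥r, start 0; Z[4]=0
i=5: i≥r, start 0; Z[5]=0
i=6: i≥r, start 0; Z[6]=0
i=7: i≥r, start 0; Z[7]=3 grow→box=[7,10)
i=8: min(r-i=2, Z[1]=0)=0; Z[8]=0
i=9: min(r-i=1, Z[2]=0)=0; Z[9]=0
i=10: i≥r, start 0; Z[10]=0
i=11: i≥r, start 0; Z[11]=0
i=12: i≥r, start 0; Z[12]=0
i=13: i≥r, start 0; Z[13]=0
i=14: i≥r, start 0; Z[14]=0
i=15: i≥r, start 0; Z[15]=0
i=16: i≥r, start 0; Z[16]=1 grow→box=[16,17)
i=17: i≥r, start 0; Z[17]=0
i=18: i≥r, start 0; Z[18]=2 grow→box=[18,20)
i=19: min(r-i=1, Z[1]=0)=0; Z[19]=0
i=20: i≥r, start 0; Z[20]=0
i=21: i≥r, start 0; Z[21]=1 grow→box=[21,22)
i=22: i≥r, start 0; Z[22]=1 grow→box=[22,23)
i=23: i≥r, start 0; Z[23]=0
i=24: i≥r, start 0; Z[24]=0
i=25: i≥r, start 0; Z[25]=0
i=26: i≥r, start 0; Z[26]=1 grow→box=[26,27)
i=27: i≥r, start 0; Z[27]=5 grow→box=[27,32)
i=28: min(r-i=4, Z[1]=0)=0; Z[28]=0
i=29: min(r-i=3, Z[2]=0)=0; Z[29]=0
i=30: min(r-i=2, Z[3]=0)=0; Z[30]=0
i=31: min(r-i=1, Z[4]=0)=0; Z[31]=0
i=32: i≥r, start 0; Z[32]=4 grow→box=[32,36)
i=33: min(r-i=3, Z[1]=0)=0; Z[33]=0
i=34: min(r-i=2, Z[2]=0)=0; Z[34]=0
i=35: min(r-i=1, Z[3]=0)=0; Z[35]=0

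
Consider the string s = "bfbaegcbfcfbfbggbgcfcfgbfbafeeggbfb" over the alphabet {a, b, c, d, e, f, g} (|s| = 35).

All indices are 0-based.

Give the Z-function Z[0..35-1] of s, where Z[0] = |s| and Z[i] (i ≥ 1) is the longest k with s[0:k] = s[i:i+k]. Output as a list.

[35, 0, 1, 0, 0, 0, 0, 2, 0, 0, 0, 3, 0, 1, 0, 0, 1, 0, 0, 0, 0, 0, 0, 4, 0, 1, 0, 0, 0, 0, 0, 0, 3, 0, 1]

Z[0]=35
i=1: outside box; Z[1]=0
i=2: outside box; Z[2]=1 extend→box=[2,3)
i=3: outside box; Z[3]=0
i=4: outside box; Z[4]=0
i=5: outside box; Z[5]=0
i=6: outside box; Z[6]=0
i=7: outside box; Z[7]=2 extend→box=[7,9)
i=8: min(r-i=1, Z[1]=0)=0; Z[8]=0
i=9: outside box; Z[9]=0
i=10: outside box; Z[10]=0
i=11: outside box; Z[11]=3 extend→box=[11,14)
i=12: min(r-i=2, Z[1]=0)=0; Z[12]=0
i=13: min(r-i=1, Z[2]=1)=1; Z[13]=1
i=14: outside box; Z[14]=0
i=15: outside box; Z[15]=0
i=16: outside box; Z[16]=1 extend→box=[16,17)
i=17: outside box; Z[17]=0
i=18: outside box; Z[18]=0
i=19: outside box; Z[19]=0
i=20: outside box; Z[20]=0
i=21: outside box; Z[21]=0
i=22: outside box; Z[22]=0
i=23: outside box; Z[23]=4 extend→box=[23,27)
i=24: min(r-i=3, Z[1]=0)=0; Z[24]=0
i=25: min(r-i=2, Z[2]=1)=1; Z[25]=1
i=26: min(r-i=1, Z[3]=0)=0; Z[26]=0
i=27: outside box; Z[27]=0
i=28: outside box; Z[28]=0
i=29: outside box; Z[29]=0
i=30: outside box; Z[30]=0
i=31: outside box; Z[31]=0
i=32: outside box; Z[32]=3 extend→box=[32,35)
i=33: min(r-i=2, Z[1]=0)=0; Z[33]=0
i=34: min(r-i=1, Z[2]=1)=1; Z[34]=1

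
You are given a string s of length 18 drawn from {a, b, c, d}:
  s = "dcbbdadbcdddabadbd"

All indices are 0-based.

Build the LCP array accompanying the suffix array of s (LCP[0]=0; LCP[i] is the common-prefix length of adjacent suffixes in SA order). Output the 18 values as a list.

sorted suffixes:
  #0 SA[0]=12  'abadbd'
  #1 SA[1]=5  'adbcdddabadbd'
  #2 SA[2]=14  'adbd'
  #3 SA[3]=13  'badbd'
  #4 SA[4]=2  'bbdadbcdddabadbd'
  #5 SA[5]=7  'bcdddabadbd'
  #6 SA[6]=16  'bd'
  #7 SA[7]=3  'bdadbcdddabadbd'
  #8 SA[8]=1  'cbbdadbcdddabadbd'
  #9 SA[9]=8  'cdddabadbd'
  #10 SA[10]=17  'd'
  #11 SA[11]=11  'dabadbd'
  #12 SA[12]=4  'dadbcdddabadbd'
  #13 SA[13]=6  'dbcdddabadbd'
  #14 SA[14]=15  'dbd'
  #15 SA[15]=0  'dcbbdadbcdddabadbd'
  #16 SA[16]=10  'ddabadbd'
  #17 SA[17]=9  'dddabadbd'

SA = [12, 5, 14, 13, 2, 7, 16, 3, 1, 8, 17, 11, 4, 6, 15, 0, 10, 9]
i: (SA[i-1],SA[i]) lcp shared
  1: (12,5) 1 'a'
  2: (5,14) 3 'adb'
  3: (14,13) 0 ''
  4: (13,2) 1 'b'
  5: (2,7) 1 'b'
  6: (7,16) 1 'b'
  7: (16,3) 2 'bd'
  8: (3,1) 0 ''
  9: (1,8) 1 'c'
  10: (8,17) 0 ''
  11: (17,11) 1 'd'
  12: (11,4) 2 'da'
  13: (4,6) 1 'd'
  14: (6,15) 2 'db'
  15: (15,0) 1 'd'
  16: (0,10) 1 'd'
  17: (10,9) 2 'dd'

[0, 1, 3, 0, 1, 1, 1, 2, 0, 1, 0, 1, 2, 1, 2, 1, 1, 2]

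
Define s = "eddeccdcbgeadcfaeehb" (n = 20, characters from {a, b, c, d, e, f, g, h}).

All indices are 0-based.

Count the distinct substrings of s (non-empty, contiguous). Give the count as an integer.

197

sorted suffixes:
  #0 SA[0]=11  'adcfaeehb'
  #1 SA[1]=15  'aeehb'
  #2 SA[2]=19  'b'
  #3 SA[3]=8  'bgeadcfaeehb'
  #4 SA[4]=7  'cbgeadcfaeehb'
  #5 SA[5]=4  'ccdcbgeadcfaeehb'
  #6 SA[6]=5  'cdcbgeadcfaeehb'
  #7 SA[7]=13  'cfaeehb'
  #8 SA[8]=6  'dcbgeadcfaeehb'
  #9 SA[9]=12  'dcfaeehb'
  #10 SA[10]=1  'ddeccdcbgeadcfaeehb'
  #11 SA[11]=2  'deccdcbgeadcfaeehb'
  #12 SA[12]=10  'eadcfaeehb'
  #13 SA[13]=3  'eccdcbgeadcfaeehb'
  #14 SA[14]=0  'eddeccdcbgeadcfaeehb'
  #15 SA[15]=16  'eehb'
  #16 SA[16]=17  'ehb'
  #17 SA[17]=14  'faeehb'
  #18 SA[18]=9  'geadcfaeehb'
  #19 SA[19]=18  'hb'

SA = [11, 15, 19, 8, 7, 4, 5, 13, 6, 12, 1, 2, 10, 3, 0, 16, 17, 14, 9, 18]
rank  pair      lcp
   1  s[11:],s[15:]  1  'a'
   2  s[15:],s[19:]  0  ''
   3  s[19:],s[8:]  1  'b'
   4  s[8:],s[7:]  0  ''
   5  s[7:],s[4:]  1  'c'
   6  s[4:],s[5:]  1  'c'
   7  s[5:],s[13:]  1  'c'
   8  s[13:],s[6:]  0  ''
   9  s[6:],s[12:]  2  'dc'
  10  s[12:],s[1:]  1  'd'
  11  s[1:],s[2:]  1  'd'
  12  s[2:],s[10:]  0  ''
  13  s[10:],s[3:]  1  'e'
  14  s[3:],s[0:]  1  'e'
  15  s[0:],s[16:]  1  'e'
  16  s[16:],s[17:]  1  'e'
  17  s[17:],s[14:]  0  ''
  18  s[14:],s[9:]  0  ''
  19  s[9:],s[18:]  0  ''

n(n+1)/2 = 20·21/2 = 210
Σ LCP = 0 + 1 + 0 + 1 + 0 + 1 + 1 + 1 + 0 + 2 + 1 + 1 + 0 + 1 + 1 + 1 + 1 + 0 + 0 + 0 = 13
distinct = 210 − 13 = 197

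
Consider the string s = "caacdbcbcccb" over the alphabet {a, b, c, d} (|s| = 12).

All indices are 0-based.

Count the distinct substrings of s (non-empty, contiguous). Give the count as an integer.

67

rank→(start, suffix):
  0 → (1, 'aacdbcbcccb')
  1 → (2, 'acdbcbcccb')
  2 → (11, 'b')
  3 → (5, 'bcbcccb')
  4 → (7, 'bcccb')
  5 → (0, 'caacdbcbcccb')
  6 → (10, 'cb')
  7 → (6, 'cbcccb')
  8 → (9, 'ccb')
  9 → (8, 'cccb')
  10 → (3, 'cdbcbcccb')
  11 → (4, 'dbcbcccb')

SA = [1, 2, 11, 5, 7, 0, 10, 6, 9, 8, 3, 4]
i: (SA[i-1],SA[i]) lcp shared
  1: (1,2) 1 'a'
  2: (2,11) 0 ''
  3: (11,5) 1 'b'
  4: (5,7) 2 'bc'
  5: (7,0) 0 ''
  6: (0,10) 1 'c'
  7: (10,6) 2 'cb'
  8: (6,9) 1 'c'
  9: (9,8) 2 'cc'
  10: (8,3) 1 'c'
  11: (3,4) 0 ''

n(n+1)/2 = 12·13/2 = 78
Σ LCP = 0 + 1 + 0 + 1 + 2 + 0 + 1 + 2 + 1 + 2 + 1 + 0 = 11
distinct = 78 − 11 = 67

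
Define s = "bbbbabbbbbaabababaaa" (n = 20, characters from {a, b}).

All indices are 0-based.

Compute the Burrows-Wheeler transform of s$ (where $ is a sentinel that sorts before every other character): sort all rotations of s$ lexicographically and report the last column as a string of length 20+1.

aaabbbbababaabbbbbb$a

rank  rotation               last
    0  $bbbbabbbbbaabababaaa  a
    1  a$bbbbabbbbbaabababaa  a
    2  aa$bbbbabbbbbaabababa  a
    3  aaa$bbbbabbbbbaababab  b
    4  aabababaaa$bbbbabbbbb  b
    5  abaaa$bbbbabbbbbaabab  b
    6  ababaaa$bbbbabbbbbaab  b
    7  abababaaa$bbbbabbbbba  a
    8  abbbbbaabababaaa$bbbb  b
    9  baaa$bbbbabbbbbaababa  a
   10  baabababaaa$bbbbabbbb  b
   11  babaaa$bbbbabbbbbaaba  a
   12  bababaaa$bbbbabbbbbaa  a
   13  babbbbbaabababaaa$bbb  b
   14  bbaabababaaa$bbbbabbb  b
   15  bbabbbbbaabababaaa$bb  b
   16  bbbaabababaaa$bbbbabb  b
   17  bbbabbbbbaabababaaa$b  b
   18  bbbbaabababaaa$bbbbab  b
   19  bbbbabbbbbaabababaaa$  $
   20  bbbbbaabababaaa$bbbba  a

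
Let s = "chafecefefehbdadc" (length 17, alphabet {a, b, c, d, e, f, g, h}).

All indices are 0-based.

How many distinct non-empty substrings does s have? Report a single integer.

rank→(start, suffix):
  0 → (14, 'adc')
  1 → (2, 'afecefefehbdadc')
  2 → (12, 'bdadc')
  3 → (16, 'c')
  4 → (5, 'cefefehbdadc')
  5 → (0, 'chafecefefehbdadc')
  6 → (13, 'dadc')
  7 → (15, 'dc')
  8 → (4, 'ecefefehbdadc')
  9 → (6, 'efefehbdadc')
  10 → (8, 'efehbdadc')
  11 → (10, 'ehbdadc')
  12 → (3, 'fecefefehbdadc')
  13 → (7, 'fefehbdadc')
  14 → (9, 'fehbdadc')
  15 → (1, 'hafecefefehbdadc')
  16 → (11, 'hbdadc')

SA = [14, 2, 12, 16, 5, 0, 13, 15, 4, 6, 8, 10, 3, 7, 9, 1, 11]
rank  pair      lcp
   1  s[14:],s[2:]  1  'a'
   2  s[2:],s[12:]  0  ''
   3  s[12:],s[16:]  0  ''
   4  s[16:],s[5:]  1  'c'
   5  s[5:],s[0:]  1  'c'
   6  s[0:],s[13:]  0  ''
   7  s[13:],s[15:]  1  'd'
   8  s[15:],s[4:]  0  ''
   9  s[4:],s[6:]  1  'e'
  10  s[6:],s[8:]  3  'efe'
  11  s[8:],s[10:]  1  'e'
  12  s[10:],s[3:]  0  ''
  13  s[3:],s[7:]  2  'fe'
  14  s[7:],s[9:]  2  'fe'
  15  s[9:],s[1:]  0  ''
  16  s[1:],s[11:]  1  'h'

n(n+1)/2 = 17·18/2 = 153
Σ LCP = 0 + 1 + 0 + 0 + 1 + 1 + 0 + 1 + 0 + 1 + 3 + 1 + 0 + 2 + 2 + 0 + 1 = 14
distinct = 153 − 14 = 139

139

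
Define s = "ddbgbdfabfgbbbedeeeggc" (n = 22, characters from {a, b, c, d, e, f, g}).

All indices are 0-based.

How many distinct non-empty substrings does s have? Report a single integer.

235

rank→(start, suffix):
  0 → (7, 'abfgbbbedeeeggc')
  1 → (11, 'bbbedeeeggc')
  2 → (12, 'bbedeeeggc')
  3 → (4, 'bdfabfgbbbedeeeggc')
  4 → (13, 'bedeeeggc')
  5 → (8, 'bfgbbbedeeeggc')
  6 → (2, 'bgbdfabfgbbbedeeeggc')
  7 → (21, 'c')
  8 → (1, 'dbgbdfabfgbbbedeeeggc')
  9 → (0, 'ddbgbdfabfgbbbedeeeggc')
  10 → (15, 'deeeggc')
  11 → (5, 'dfabfgbbbedeeeggc')
  12 → (14, 'edeeeggc')
  13 → (16, 'eeeggc')
  14 → (17, 'eeggc')
  15 → (18, 'eggc')
  16 → (6, 'fabfgbbbedeeeggc')
  17 → (9, 'fgbbbedeeeggc')
  18 → (10, 'gbbbedeeeggc')
  19 → (3, 'gbdfabfgbbbedeeeggc')
  20 → (20, 'gc')
  21 → (19, 'ggc')

SA = [7, 11, 12, 4, 13, 8, 2, 21, 1, 0, 15, 5, 14, 16, 17, 18, 6, 9, 10, 3, 20, 19]
i: (SA[i-1],SA[i]) lcp shared
  1: (7,11) 0 ''
  2: (11,12) 2 'bb'
  3: (12,4) 1 'b'
  4: (4,13) 1 'b'
  5: (13,8) 1 'b'
  6: (8,2) 1 'b'
  7: (2,21) 0 ''
  8: (21,1) 0 ''
  9: (1,0) 1 'd'
  10: (0,15) 1 'd'
  11: (15,5) 1 'd'
  12: (5,14) 0 ''
  13: (14,16) 1 'e'
  14: (16,17) 2 'ee'
  15: (17,18) 1 'e'
  16: (18,6) 0 ''
  17: (6,9) 1 'f'
  18: (9,10) 0 ''
  19: (10,3) 2 'gb'
  20: (3,20) 1 'g'
  21: (20,19) 1 'g'

n(n+1)/2 = 22·23/2 = 253
Σ LCP = 0 + 0 + 2 + 1 + 1 + 1 + 1 + 0 + 0 + 1 + 1 + 1 + 0 + 1 + 2 + 1 + 0 + 1 + 0 + 2 + 1 + 1 = 18
distinct = 253 − 18 = 235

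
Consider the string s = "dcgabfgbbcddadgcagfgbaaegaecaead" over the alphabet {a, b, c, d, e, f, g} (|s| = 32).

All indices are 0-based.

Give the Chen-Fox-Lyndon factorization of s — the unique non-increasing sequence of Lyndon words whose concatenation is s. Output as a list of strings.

emit factor 1: 'd' (i=0, period=1)
emit factor 2: 'cg' (i=1, period=2)
emit factor 3: 'abfgbbcddadgcagfgb' (i=3, period=18)
emit factor 4: 'aaegaecaead' (i=21, period=11)

["d", "cg", "abfgbbcddadgcagfgb", "aaegaecaead"]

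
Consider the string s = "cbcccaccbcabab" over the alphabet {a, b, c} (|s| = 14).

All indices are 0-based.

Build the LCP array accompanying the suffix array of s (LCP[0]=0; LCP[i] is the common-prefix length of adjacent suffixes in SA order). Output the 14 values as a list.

rank | idx | suffix
   0 |  12 | ab
   1 |  10 | abab
   2 |   5 | accbcabab
   3 |  13 | b
   4 |  11 | bab
   5 |   8 | bcabab
   6 |   1 | bcccaccbcabab
   7 |   9 | cabab
   8 |   4 | caccbcabab
   9 |   7 | cbcabab
  10 |   0 | cbcccaccbcabab
  11 |   3 | ccaccbcabab
  12 |   6 | ccbcabab
  13 |   2 | cccaccbcabab

SA = [12, 10, 5, 13, 11, 8, 1, 9, 4, 7, 0, 3, 6, 2]
i: (SA[i-1],SA[i]) lcp shared
  1: (12,10) 2 'ab'
  2: (10,5) 1 'a'
  3: (5,13) 0 ''
  4: (13,11) 1 'b'
  5: (11,8) 1 'b'
  6: (8,1) 2 'bc'
  7: (1,9) 0 ''
  8: (9,4) 2 'ca'
  9: (4,7) 1 'c'
  10: (7,0) 3 'cbc'
  11: (0,3) 1 'c'
  12: (3,6) 2 'cc'
  13: (6,2) 2 'cc'

[0, 2, 1, 0, 1, 1, 2, 0, 2, 1, 3, 1, 2, 2]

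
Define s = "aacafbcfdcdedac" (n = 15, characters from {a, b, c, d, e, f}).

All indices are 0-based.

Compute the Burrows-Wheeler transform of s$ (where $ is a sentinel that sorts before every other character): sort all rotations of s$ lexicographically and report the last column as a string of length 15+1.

rank  rotation          last
    0  $aacafbcfdcdedac  c
    1  aacafbcfdcdedac$  $
    2  ac$aacafbcfdcded  d
    3  acafbcfdcdedac$a  a
    4  afbcfdcdedac$aac  c
    5  bcfdcdedac$aacaf  f
    6  c$aacafbcfdcdeda  a
    7  cafbcfdcdedac$aa  a
    8  cdedac$aacafbcfd  d
    9  cfdcdedac$aacafb  b
   10  dac$aacafbcfdcde  e
   11  dcdedac$aacafbcf  f
   12  dedac$aacafbcfdc  c
   13  edac$aacafbcfdcd  d
   14  fbcfdcdedac$aaca  a
   15  fdcdedac$aacafbc  c

c$dacfaadbefcdac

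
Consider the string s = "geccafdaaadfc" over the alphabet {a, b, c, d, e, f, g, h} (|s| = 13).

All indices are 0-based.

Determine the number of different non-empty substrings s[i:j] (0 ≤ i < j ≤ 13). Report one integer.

83

sorted suffixes:
  #0 SA[0]=7  'aaadfc'
  #1 SA[1]=8  'aadfc'
  #2 SA[2]=9  'adfc'
  #3 SA[3]=4  'afdaaadfc'
  #4 SA[4]=12  'c'
  #5 SA[5]=3  'cafdaaadfc'
  #6 SA[6]=2  'ccafdaaadfc'
  #7 SA[7]=6  'daaadfc'
  #8 SA[8]=10  'dfc'
  #9 SA[9]=1  'eccafdaaadfc'
  #10 SA[10]=11  'fc'
  #11 SA[11]=5  'fdaaadfc'
  #12 SA[12]=0  'geccafdaaadfc'

SA = [7, 8, 9, 4, 12, 3, 2, 6, 10, 1, 11, 5, 0]
[i] adj suffixes → lcp
  [1] 7/8 → 2 ('aa')
  [2] 8/9 → 1 ('a')
  [3] 9/4 → 1 ('a')
  [4] 4/12 → 0 ('')
  [5] 12/3 → 1 ('c')
  [6] 3/2 → 1 ('c')
  [7] 2/6 → 0 ('')
  [8] 6/10 → 1 ('d')
  [9] 10/1 → 0 ('')
  [10] 1/11 → 0 ('')
  [11] 11/5 → 1 ('f')
  [12] 5/0 → 0 ('')

n(n+1)/2 = 13·14/2 = 91
Σ LCP = 0 + 2 + 1 + 1 + 0 + 1 + 1 + 0 + 1 + 0 + 0 + 1 + 0 = 8
distinct = 91 − 8 = 83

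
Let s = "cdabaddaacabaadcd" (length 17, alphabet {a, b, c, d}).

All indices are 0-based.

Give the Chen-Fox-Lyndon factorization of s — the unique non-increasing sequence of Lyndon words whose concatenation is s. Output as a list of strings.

["cd", "abadd", "aacabaadcd"]

emit factor 1: 'cd' (i=0, period=2)
emit factor 2: 'abadd' (i=2, period=5)
emit factor 3: 'aacabaadcd' (i=7, period=10)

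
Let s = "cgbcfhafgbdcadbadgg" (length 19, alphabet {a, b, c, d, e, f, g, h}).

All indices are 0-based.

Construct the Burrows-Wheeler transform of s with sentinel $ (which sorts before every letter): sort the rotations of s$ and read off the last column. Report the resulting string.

rank  rotation              last
    0  $cgbcfhafgbdcadbadgg  g
    1  adbadgg$cgbcfhafgbdc  c
    2  adgg$cgbcfhafgbdcadb  b
    3  afgbdcadbadgg$cgbcfh  h
    4  badgg$cgbcfhafgbdcad  d
    5  bcfhafgbdcadbadgg$cg  g
    6  bdcadbadgg$cgbcfhafg  g
    7  cadbadgg$cgbcfhafgbd  d
    8  cfhafgbdcadbadgg$cgb  b
    9  cgbcfhafgbdcadbadgg$  $
   10  dbadgg$cgbcfhafgbdca  a
   11  dcadbadgg$cgbcfhafgb  b
   12  dgg$cgbcfhafgbdcadba  a
   13  fgbdcadbadgg$cgbcfha  a
   14  fhafgbdcadbadgg$cgbc  c
   15  g$cgbcfhafgbdcadbadg  g
   16  gbcfhafgbdcadbadgg$c  c
   17  gbdcadbadgg$cgbcfhaf  f
   18  gg$cgbcfhafgbdcadbad  d
   19  hafgbdcadbadgg$cgbcf  f

gcbhdggdb$abaacgcfdf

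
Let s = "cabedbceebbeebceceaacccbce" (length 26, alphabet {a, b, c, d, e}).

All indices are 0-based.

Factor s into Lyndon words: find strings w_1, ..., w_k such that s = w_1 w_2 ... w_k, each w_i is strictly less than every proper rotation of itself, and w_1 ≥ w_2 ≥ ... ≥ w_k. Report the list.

["c", "abedbceebbeebcece", "aacccbce"]

emit factor 1: 'c' (i=0, period=1)
emit factor 2: 'abedbceebbeebcece' (i=1, period=17)
emit factor 3: 'aacccbce' (i=18, period=8)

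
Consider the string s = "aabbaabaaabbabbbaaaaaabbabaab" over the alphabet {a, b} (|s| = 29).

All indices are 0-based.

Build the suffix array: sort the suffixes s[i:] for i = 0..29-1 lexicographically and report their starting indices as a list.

[16, 17, 18, 19, 7, 26, 4, 0, 20, 8, 27, 5, 24, 1, 21, 9, 12, 28, 15, 6, 25, 3, 23, 11, 14, 2, 22, 10, 13]

sorted suffixes:
  #0 SA[0]=16  'aaaaaabbabaab'
  #1 SA[1]=17  'aaaaabbabaab'
  #2 SA[2]=18  'aaaabbabaab'
  #3 SA[3]=19  'aaabbabaab'
  #4 SA[4]=7  'aaabbabbbaaaaaabbabaab'
  #5 SA[5]=26  'aab'
  #6 SA[6]=4  'aabaaabbabbbaaaaaabbabaab'
  #7 SA[7]=0  'aabbaabaaabbabbbaaaaaabbabaab'
  #8 SA[8]=20  'aabbabaab'
  #9 SA[9]=8  'aabbabbbaaaaaabbabaab'
  #10 SA[10]=27  'ab'
  #11 SA[11]=5  'abaaabbabbbaaaaaabbabaab'
  #12 SA[12]=24  'abaab'
  #13 SA[13]=1  'abbaabaaabbabbbaaaaaabbabaab'
  #14 SA[14]=21  'abbabaab'
  #15 SA[15]=9  'abbabbbaaaaaabbabaab'
  #16 SA[16]=12  'abbbaaaaaabbabaab'
  #17 SA[17]=28  'b'
  #18 SA[18]=15  'baaaaaabbabaab'
  #19 SA[19]=6  'baaabbabbbaaaaaabbabaab'
  #20 SA[20]=25  'baab'
  #21 SA[21]=3  'baabaaabbabbbaaaaaabbabaab'
  #22 SA[22]=23  'babaab'
  #23 SA[23]=11  'babbbaaaaaabbabaab'
  #24 SA[24]=14  'bbaaaaaabbabaab'
  #25 SA[25]=2  'bbaabaaabbabbbaaaaaabbabaab'
  #26 SA[26]=22  'bbabaab'
  #27 SA[27]=10  'bbabbbaaaaaabbabaab'
  #28 SA[28]=13  'bbbaaaaaabbabaab'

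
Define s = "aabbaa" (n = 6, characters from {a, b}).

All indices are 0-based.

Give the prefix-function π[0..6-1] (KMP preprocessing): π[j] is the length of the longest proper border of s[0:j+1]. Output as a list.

[0, 1, 0, 0, 1, 2]

π[0] = 0
j=1 s[j]='a': π[1]=1 (border 'a')
j=2 s[j]='b': k: 1→0; π[2]=0 (border '')
j=3 s[j]='b': π[3]=0 (border '')
j=4 s[j]='a': π[4]=1 (border 'a')
j=5 s[j]='a': π[5]=2 (border 'aa')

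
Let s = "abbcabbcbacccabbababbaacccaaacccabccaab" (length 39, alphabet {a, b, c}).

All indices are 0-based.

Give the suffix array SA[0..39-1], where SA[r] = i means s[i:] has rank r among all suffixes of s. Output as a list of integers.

sorted suffixes:
  #0 SA[0]=26  'aaacccabccaab'
  #1 SA[1]=36  'aab'
  #2 SA[2]=21  'aacccaaacccabccaab'
  #3 SA[3]=27  'aacccabccaab'
  #4 SA[4]=37  'ab'
  #5 SA[5]=16  'ababbaacccaaacccabccaab'
  #6 SA[6]=18  'abbaacccaaacccabccaab'
  #7 SA[7]=13  'abbababbaacccaaacccabccaab'
  #8 SA[8]=0  'abbcabbcbacccabbababbaacccaaacccabccaab'
  #9 SA[9]=4  'abbcbacccabbababbaacccaaacccabccaab'
  #10 SA[10]=32  'abccaab'
  #11 SA[11]=22  'acccaaacccabccaab'
  #12 SA[12]=9  'acccabbababbaacccaaacccabccaab'
  #13 SA[13]=28  'acccabccaab'
  #14 SA[14]=38  'b'
  #15 SA[15]=20  'baacccaaacccabccaab'
  #16 SA[16]=15  'bababbaacccaaacccabccaab'
  #17 SA[17]=17  'babbaacccaaacccabccaab'
  #18 SA[18]=8  'bacccabbababbaacccaaacccabccaab'
  #19 SA[19]=19  'bbaacccaaacccabccaab'
  #20 SA[20]=14  'bbababbaacccaaacccabccaab'
  #21 SA[21]=1  'bbcabbcbacccabbababbaacccaaacccabccaab'
  #22 SA[22]=5  'bbcbacccabbababbaacccaaacccabccaab'
  #23 SA[23]=2  'bcabbcbacccabbababbaacccaaacccabccaab'
  #24 SA[24]=6  'bcbacccabbababbaacccaaacccabccaab'
  #25 SA[25]=33  'bccaab'
  #26 SA[26]=25  'caaacccabccaab'
  #27 SA[27]=35  'caab'
  #28 SA[28]=12  'cabbababbaacccaaacccabccaab'
  #29 SA[29]=3  'cabbcbacccabbababbaacccaaacccabccaab'
  #30 SA[30]=31  'cabccaab'
  #31 SA[31]=7  'cbacccabbababbaacccaaacccabccaab'
  #32 SA[32]=24  'ccaaacccabccaab'
  #33 SA[33]=34  'ccaab'
  #34 SA[34]=11  'ccabbababbaacccaaacccabccaab'
  #35 SA[35]=30  'ccabccaab'
  #36 SA[36]=23  'cccaaacccabccaab'
  #37 SA[37]=10  'cccabbababbaacccaaacccabccaab'
  #38 SA[38]=29  'cccabccaab'

[26, 36, 21, 27, 37, 16, 18, 13, 0, 4, 32, 22, 9, 28, 38, 20, 15, 17, 8, 19, 14, 1, 5, 2, 6, 33, 25, 35, 12, 3, 31, 7, 24, 34, 11, 30, 23, 10, 29]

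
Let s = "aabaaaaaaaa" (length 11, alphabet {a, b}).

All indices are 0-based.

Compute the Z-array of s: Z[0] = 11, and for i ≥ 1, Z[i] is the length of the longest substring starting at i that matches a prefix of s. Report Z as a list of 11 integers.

Z[0]=11
i=1: i≥r, start 0; Z[1]=1 scan→box=[1,2)
i=2: i≥r, start 0; Z[2]=0
i=3: i≥r, start 0; Z[3]=2 scan→box=[3,5)
i=4: min(r-i=1, Z[1]=1)=1; Z[4]=2 scan→box=[4,6)
i=5: min(r-i=1, Z[1]=1)=1; Z[5]=2 scan→box=[5,7)
i=6: min(r-i=1, Z[1]=1)=1; Z[6]=2 scan→box=[6,8)
i=7: min(r-i=1, Z[1]=1)=1; Z[7]=2 scan→box=[7,9)
i=8: min(r-i=1, Z[1]=1)=1; Z[8]=2 scan→box=[8,10)
i=9: min(r-i=1, Z[1]=1)=1; Z[9]=2 scan→box=[9,11)
i=10: min(r-i=1, Z[1]=1)=1; Z[10]=1

[11, 1, 0, 2, 2, 2, 2, 2, 2, 2, 1]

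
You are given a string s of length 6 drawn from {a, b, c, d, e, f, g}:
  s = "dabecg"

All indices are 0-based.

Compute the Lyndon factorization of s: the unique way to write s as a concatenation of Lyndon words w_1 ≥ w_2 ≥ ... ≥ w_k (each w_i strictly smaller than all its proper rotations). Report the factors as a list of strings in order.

emit factor 1: 'd' (i=0, period=1)
emit factor 2: 'abecg' (i=1, period=5)

["d", "abecg"]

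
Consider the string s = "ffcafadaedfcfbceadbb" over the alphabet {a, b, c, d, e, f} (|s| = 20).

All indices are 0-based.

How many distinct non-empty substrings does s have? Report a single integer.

rank | idx | suffix
   0 |   5 | adaedfcfbceadbb
   1 |  16 | adbb
   2 |   7 | aedfcfbceadbb
   3 |   3 | afadaedfcfbceadbb
   4 |  19 | b
   5 |  18 | bb
   6 |  13 | bceadbb
   7 |   2 | cafadaedfcfbceadbb
   8 |  14 | ceadbb
   9 |  11 | cfbceadbb
  10 |   6 | daedfcfbceadbb
  11 |  17 | dbb
  12 |   9 | dfcfbceadbb
  13 |  15 | eadbb
  14 |   8 | edfcfbceadbb
  15 |   4 | fadaedfcfbceadbb
  16 |  12 | fbceadbb
  17 |   1 | fcafadaedfcfbceadbb
  18 |  10 | fcfbceadbb
  19 |   0 | ffcafadaedfcfbceadbb

SA = [5, 16, 7, 3, 19, 18, 13, 2, 14, 11, 6, 17, 9, 15, 8, 4, 12, 1, 10, 0]
rank  pair      lcp
   1  s[5:],s[16:]  2  'ad'
   2  s[16:],s[7:]  1  'a'
   3  s[7:],s[3:]  1  'a'
   4  s[3:],s[19:]  0  ''
   5  s[19:],s[18:]  1  'b'
   6  s[18:],s[13:]  1  'b'
   7  s[13:],s[2:]  0  ''
   8  s[2:],s[14:]  1  'c'
   9  s[14:],s[11:]  1  'c'
  10  s[11:],s[6:]  0  ''
  11  s[6:],s[17:]  1  'd'
  12  s[17:],s[9:]  1  'd'
  13  s[9:],s[15:]  0  ''
  14  s[15:],s[8:]  1  'e'
  15  s[8:],s[4:]  0  ''
  16  s[4:],s[12:]  1  'f'
  17  s[12:],s[1:]  1  'f'
  18  s[1:],s[10:]  2  'fc'
  19  s[10:],s[0:]  1  'f'

n(n+1)/2 = 20·21/2 = 210
Σ LCP = 0 + 2 + 1 + 1 + 0 + 1 + 1 + 0 + 1 + 1 + 0 + 1 + 1 + 0 + 1 + 0 + 1 + 1 + 2 + 1 = 16
distinct = 210 − 16 = 194

194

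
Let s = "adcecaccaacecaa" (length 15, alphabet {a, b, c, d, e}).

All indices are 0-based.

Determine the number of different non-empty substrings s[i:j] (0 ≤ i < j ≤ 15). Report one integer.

rank | idx | suffix
   0 |  14 | a
   1 |  13 | aa
   2 |   8 | aacecaa
   3 |   5 | accaacecaa
   4 |   9 | acecaa
   5 |   0 | adcecaccaacecaa
   6 |  12 | caa
   7 |   7 | caacecaa
   8 |   4 | caccaacecaa
   9 |   6 | ccaacecaa
  10 |  10 | cecaa
  11 |   2 | cecaccaacecaa
  12 |   1 | dcecaccaacecaa
  13 |  11 | ecaa
  14 |   3 | ecaccaacecaa

SA = [14, 13, 8, 5, 9, 0, 12, 7, 4, 6, 10, 2, 1, 11, 3]
rank  pair      lcp
   1  s[14:],s[13:]  1  'a'
   2  s[13:],s[8:]  2  'aa'
   3  s[8:],s[5:]  1  'a'
   4  s[5:],s[9:]  2  'ac'
   5  s[9:],s[0:]  1  'a'
   6  s[0:],s[12:]  0  ''
   7  s[12:],s[7:]  3  'caa'
   8  s[7:],s[4:]  2  'ca'
   9  s[4:],s[6:]  1  'c'
  10  s[6:],s[10:]  1  'c'
  11  s[10:],s[2:]  4  'ceca'
  12  s[2:],s[1:]  0  ''
  13  s[1:],s[11:]  0  ''
  14  s[11:],s[3:]  3  'eca'

n(n+1)/2 = 15·16/2 = 120
Σ LCP = 0 + 1 + 2 + 1 + 2 + 1 + 0 + 3 + 2 + 1 + 1 + 4 + 0 + 0 + 3 = 21
distinct = 120 − 21 = 99

99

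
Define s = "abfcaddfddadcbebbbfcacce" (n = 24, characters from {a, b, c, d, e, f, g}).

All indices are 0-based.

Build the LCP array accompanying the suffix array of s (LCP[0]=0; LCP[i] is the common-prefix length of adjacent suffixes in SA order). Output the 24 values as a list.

sorted suffixes:
  #0 SA[0]=0  'abfcaddfddadcbebbbfcacce'
  #1 SA[1]=20  'acce'
  #2 SA[2]=10  'adcbebbbfcacce'
  #3 SA[3]=4  'addfddadcbebbbfcacce'
  #4 SA[4]=15  'bbbfcacce'
  #5 SA[5]=16  'bbfcacce'
  #6 SA[6]=13  'bebbbfcacce'
  #7 SA[7]=17  'bfcacce'
  #8 SA[8]=1  'bfcaddfddadcbebbbfcacce'
  #9 SA[9]=19  'cacce'
  #10 SA[10]=3  'caddfddadcbebbbfcacce'
  #11 SA[11]=12  'cbebbbfcacce'
  #12 SA[12]=21  'cce'
  #13 SA[13]=22  'ce'
  #14 SA[14]=9  'dadcbebbbfcacce'
  #15 SA[15]=11  'dcbebbbfcacce'
  #16 SA[16]=8  'ddadcbebbbfcacce'
  #17 SA[17]=5  'ddfddadcbebbbfcacce'
  #18 SA[18]=6  'dfddadcbebbbfcacce'
  #19 SA[19]=23  'e'
  #20 SA[20]=14  'ebbbfcacce'
  #21 SA[21]=18  'fcacce'
  #22 SA[22]=2  'fcaddfddadcbebbbfcacce'
  #23 SA[23]=7  'fddadcbebbbfcacce'

SA = [0, 20, 10, 4, 15, 16, 13, 17, 1, 19, 3, 12, 21, 22, 9, 11, 8, 5, 6, 23, 14, 18, 2, 7]
rank  pair      lcp
   1  s[0:],s[20:]  1  'a'
   2  s[20:],s[10:]  1  'a'
   3  s[10:],s[4:]  2  'ad'
   4  s[4:],s[15:]  0  ''
   5  s[15:],s[16:]  2  'bb'
   6  s[16:],s[13:]  1  'b'
   7  s[13:],s[17:]  1  'b'
   8  s[17:],s[1:]  4  'bfca'
   9  s[1:],s[19:]  0  ''
  10  s[19:],s[3:]  2  'ca'
  11  s[3:],s[12:]  1  'c'
  12  s[12:],s[21:]  1  'c'
  13  s[21:],s[22:]  1  'c'
  14  s[22:],s[9:]  0  ''
  15  s[9:],s[11:]  1  'd'
  16  s[11:],s[8:]  1  'd'
  17  s[8:],s[5:]  2  'dd'
  18  s[5:],s[6:]  1  'd'
  19  s[6:],s[23:]  0  ''
  20  s[23:],s[14:]  1  'e'
  21  s[14:],s[18:]  0  ''
  22  s[18:],s[2:]  3  'fca'
  23  s[2:],s[7:]  1  'f'

[0, 1, 1, 2, 0, 2, 1, 1, 4, 0, 2, 1, 1, 1, 0, 1, 1, 2, 1, 0, 1, 0, 3, 1]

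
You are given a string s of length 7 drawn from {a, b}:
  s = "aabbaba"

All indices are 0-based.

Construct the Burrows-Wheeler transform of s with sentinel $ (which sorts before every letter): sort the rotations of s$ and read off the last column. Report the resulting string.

ab$baaba

rank  rotation  last
    0  $aabbaba  a
    1  a$aabbab  b
    2  aabbaba$  $
    3  aba$aabb  b
    4  abbaba$a  a
    5  ba$aabba  a
    6  baba$aab  b
    7  bbaba$aa  a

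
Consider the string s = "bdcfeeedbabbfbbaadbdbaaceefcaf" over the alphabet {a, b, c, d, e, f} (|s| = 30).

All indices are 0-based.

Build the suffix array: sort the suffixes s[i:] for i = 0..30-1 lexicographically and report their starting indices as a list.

[21, 15, 9, 22, 16, 28, 20, 14, 8, 13, 10, 18, 0, 11, 27, 23, 2, 19, 7, 17, 1, 6, 5, 4, 24, 25, 29, 12, 26, 3]

rank | idx | suffix
   0 |  21 | aaceefcaf
   1 |  15 | aadbdbaaceefcaf
   2 |   9 | abbfbbaadbdbaaceefcaf
   3 |  22 | aceefcaf
   4 |  16 | adbdbaaceefcaf
   5 |  28 | af
   6 |  20 | baaceefcaf
   7 |  14 | baadbdbaaceefcaf
   8 |   8 | babbfbbaadbdbaaceefcaf
   9 |  13 | bbaadbdbaaceefcaf
  10 |  10 | bbfbbaadbdbaaceefcaf
  11 |  18 | bdbaaceefcaf
  12 |   0 | bdcfeeedbabbfbbaadbdbaaceefcaf
  13 |  11 | bfbbaadbdbaaceefcaf
  14 |  27 | caf
  15 |  23 | ceefcaf
  16 |   2 | cfeeedbabbfbbaadbdbaaceefcaf
  17 |  19 | dbaaceefcaf
  18 |   7 | dbabbfbbaadbdbaaceefcaf
  19 |  17 | dbdbaaceefcaf
  20 |   1 | dcfeeedbabbfbbaadbdbaaceefcaf
  21 |   6 | edbabbfbbaadbdbaaceefcaf
  22 |   5 | eedbabbfbbaadbdbaaceefcaf
  23 |   4 | eeedbabbfbbaadbdbaaceefcaf
  24 |  24 | eefcaf
  25 |  25 | efcaf
  26 |  29 | f
  27 |  12 | fbbaadbdbaaceefcaf
  28 |  26 | fcaf
  29 |   3 | feeedbabbfbbaadbdbaaceefcaf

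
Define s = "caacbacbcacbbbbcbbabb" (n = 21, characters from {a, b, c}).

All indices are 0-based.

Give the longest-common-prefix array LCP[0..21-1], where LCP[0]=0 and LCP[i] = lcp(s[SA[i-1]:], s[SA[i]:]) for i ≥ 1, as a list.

sorted suffixes:
  #0 SA[0]=1  'aacbacbcacbbbbcbbabb'
  #1 SA[1]=18  'abb'
  #2 SA[2]=2  'acbacbcacbbbbcbbabb'
  #3 SA[3]=9  'acbbbbcbbabb'
  #4 SA[4]=5  'acbcacbbbbcbbabb'
  #5 SA[5]=20  'b'
  #6 SA[6]=17  'babb'
  #7 SA[7]=4  'bacbcacbbbbcbbabb'
  #8 SA[8]=19  'bb'
  #9 SA[9]=16  'bbabb'
  #10 SA[10]=11  'bbbbcbbabb'
  #11 SA[11]=12  'bbbcbbabb'
  #12 SA[12]=13  'bbcbbabb'
  #13 SA[13]=7  'bcacbbbbcbbabb'
  #14 SA[14]=14  'bcbbabb'
  #15 SA[15]=0  'caacbacbcacbbbbcbbabb'
  #16 SA[16]=8  'cacbbbbcbbabb'
  #17 SA[17]=3  'cbacbcacbbbbcbbabb'
  #18 SA[18]=15  'cbbabb'
  #19 SA[19]=10  'cbbbbcbbabb'
  #20 SA[20]=6  'cbcacbbbbcbbabb'

SA = [1, 18, 2, 9, 5, 20, 17, 4, 19, 16, 11, 12, 13, 7, 14, 0, 8, 3, 15, 10, 6]
[i] adj suffixes → lcp
  [1] 1/18 → 1 ('a')
  [2] 18/2 → 1 ('a')
  [3] 2/9 → 3 ('acb')
  [4] 9/5 → 3 ('acb')
  [5] 5/20 → 0 ('')
  [6] 20/17 → 1 ('b')
  [7] 17/4 → 2 ('ba')
  [8] 4/19 → 1 ('b')
  [9] 19/16 → 2 ('bb')
  [10] 16/11 → 2 ('bb')
  [11] 11/12 → 3 ('bbb')
  [12] 12/13 → 2 ('bb')
  [13] 13/7 → 1 ('b')
  [14] 7/14 → 2 ('bc')
  [15] 14/0 → 0 ('')
  [16] 0/8 → 2 ('ca')
  [17] 8/3 → 1 ('c')
  [18] 3/15 → 2 ('cb')
  [19] 15/10 → 3 ('cbb')
  [20] 10/6 → 2 ('cb')

[0, 1, 1, 3, 3, 0, 1, 2, 1, 2, 2, 3, 2, 1, 2, 0, 2, 1, 2, 3, 2]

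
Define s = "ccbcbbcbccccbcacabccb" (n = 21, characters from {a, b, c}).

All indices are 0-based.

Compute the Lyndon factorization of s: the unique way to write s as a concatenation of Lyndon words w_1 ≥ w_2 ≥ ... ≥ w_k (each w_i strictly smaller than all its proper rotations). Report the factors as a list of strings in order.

emit factor 1: 'c' (i=0, period=1)
emit factor 2: 'c' (i=1, period=1)
emit factor 3: 'bc' (i=2, period=2)
emit factor 4: 'bbcbccccbc' (i=4, period=10)
emit factor 5: 'ac' (i=14, period=2)
emit factor 6: 'abccb' (i=16, period=5)

["c", "c", "bc", "bbcbccccbc", "ac", "abccb"]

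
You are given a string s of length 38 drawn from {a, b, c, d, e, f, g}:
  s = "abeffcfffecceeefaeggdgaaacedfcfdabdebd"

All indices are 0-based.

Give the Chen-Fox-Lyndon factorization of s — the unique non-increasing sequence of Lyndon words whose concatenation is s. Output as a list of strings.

["abeffcfffecceeefaeggdg", "aaacedfcfdabdebd"]

emit factor 1: 'abeffcfffecceeefaeggdg' (i=0, period=22)
emit factor 2: 'aaacedfcfdabdebd' (i=22, period=16)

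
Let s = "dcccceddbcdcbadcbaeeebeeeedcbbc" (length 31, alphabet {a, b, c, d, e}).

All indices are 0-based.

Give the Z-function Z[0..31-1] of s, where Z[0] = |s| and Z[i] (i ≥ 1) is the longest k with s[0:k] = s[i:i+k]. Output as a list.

Z[0]=31
i=1: i≥r, start 0; Z[1]=0
i=2: i≥r, start 0; Z[2]=0
i=3: i≥r, start 0; Z[3]=0
i=4: i≥r, start 0; Z[4]=0
i=5: i≥r, start 0; Z[5]=0
i=6: i≥r, start 0; Z[6]=1 grow→box=[6,7)
i=7: i≥r, start 0; Z[7]=1 grow→box=[7,8)
i=8: i≥r, start 0; Z[8]=0
i=9: i≥r, start 0; Z[9]=0
i=10: i≥r, start 0; Z[10]=2 grow→box=[10,12)
i=11: min(r-i=1, Z[1]=0)=0; Z[11]=0
i=12: i≥r, start 0; Z[12]=0
i=13: i≥r, start 0; Z[13]=0
i=14: i≥r, start 0; Z[14]=2 grow→box=[14,16)
i=15: min(r-i=1, Z[1]=0)=0; Z[15]=0
i=16: i≥r, start 0; Z[16]=0
i=17: i≥r, start 0; Z[17]=0
i=18: i≥r, start 0; Z[18]=0
i=19: i≥r, start 0; Z[19]=0
i=20: i≥r, start 0; Z[20]=0
i=21: i≥r, start 0; Z[21]=0
i=22: i≥r, start 0; Z[22]=0
i=23: i≥r, start 0; Z[23]=0
i=24: i≥r, start 0; Z[24]=0
i=25: i≥r, start 0; Z[25]=0
i=26: i≥r, start 0; Z[26]=2 grow→box=[26,28)
i=27: min(r-i=1, Z[1]=0)=0; Z[27]=0
i=28: i≥r, start 0; Z[28]=0
i=29: i≥r, start 0; Z[29]=0
i=30: i≥r, start 0; Z[30]=0

[31, 0, 0, 0, 0, 0, 1, 1, 0, 0, 2, 0, 0, 0, 2, 0, 0, 0, 0, 0, 0, 0, 0, 0, 0, 0, 2, 0, 0, 0, 0]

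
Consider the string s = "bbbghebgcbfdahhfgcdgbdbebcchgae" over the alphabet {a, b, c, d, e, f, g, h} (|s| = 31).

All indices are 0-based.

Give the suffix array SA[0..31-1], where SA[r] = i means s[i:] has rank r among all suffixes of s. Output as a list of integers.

rank | idx | suffix
   0 |  29 | ae
   1 |  12 | ahhfgcdgbdbebcchgae
   2 |   0 | bbbghebgcbfdahhfgcdgbdbebcchgae
   3 |   1 | bbghebgcbfdahhfgcdgbdbebcchgae
   4 |  24 | bcchgae
   5 |  20 | bdbebcchgae
   6 |  22 | bebcchgae
   7 |   9 | bfdahhfgcdgbdbebcchgae
   8 |   6 | bgcbfdahhfgcdgbdbebcchgae
   9 |   2 | bghebgcbfdahhfgcdgbdbebcchgae
  10 |   8 | cbfdahhfgcdgbdbebcchgae
  11 |  25 | cchgae
  12 |  17 | cdgbdbebcchgae
  13 |  26 | chgae
  14 |  11 | dahhfgcdgbdbebcchgae
  15 |  21 | dbebcchgae
  16 |  18 | dgbdbebcchgae
  17 |  30 | e
  18 |  23 | ebcchgae
  19 |   5 | ebgcbfdahhfgcdgbdbebcchgae
  20 |  10 | fdahhfgcdgbdbebcchgae
  21 |  15 | fgcdgbdbebcchgae
  22 |  28 | gae
  23 |  19 | gbdbebcchgae
  24 |   7 | gcbfdahhfgcdgbdbebcchgae
  25 |  16 | gcdgbdbebcchgae
  26 |   3 | ghebgcbfdahhfgcdgbdbebcchgae
  27 |   4 | hebgcbfdahhfgcdgbdbebcchgae
  28 |  14 | hfgcdgbdbebcchgae
  29 |  27 | hgae
  30 |  13 | hhfgcdgbdbebcchgae

[29, 12, 0, 1, 24, 20, 22, 9, 6, 2, 8, 25, 17, 26, 11, 21, 18, 30, 23, 5, 10, 15, 28, 19, 7, 16, 3, 4, 14, 27, 13]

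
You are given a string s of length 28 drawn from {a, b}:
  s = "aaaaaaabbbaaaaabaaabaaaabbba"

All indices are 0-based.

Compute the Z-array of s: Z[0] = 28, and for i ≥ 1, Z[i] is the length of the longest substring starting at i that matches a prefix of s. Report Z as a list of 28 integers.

Z[0]=28
i=1: fresh scan; Z[1]=6 scan→box=[1,7)
i=2: min(r-i=5, Z[1]=6)=5; Z[2]=5
i=3: min(r-i=4, Z[2]=5)=4; Z[3]=4
i=4: min(r-i=3, Z[3]=4)=3; Z[4]=3
i=5: min(r-i=2, Z[4]=3)=2; Z[5]=2
i=6: min(r-i=1, Z[5]=2)=1; Z[6]=1
i=7: fresh scan; Z[7]=0
i=8: fresh scan; Z[8]=0
i=9: fresh scan; Z[9]=0
i=10: fresh scan; Z[10]=5 scan→box=[10,15)
i=11: min(r-i=4, Z[1]=6)=4; Z[11]=4
i=12: min(r-i=3, Z[2]=5)=3; Z[12]=3
i=13: min(r-i=2, Z[3]=4)=2; Z[13]=2
i=14: min(r-i=1, Z[4]=3)=1; Z[14]=1
i=15: fresh scan; Z[15]=0
i=16: fresh scan; Z[16]=3 scan→box=[16,19)
i=17: min(r-i=2, Z[1]=6)=2; Z[17]=2
i=18: min(r-i=1, Z[2]=5)=1; Z[18]=1
i=19: fresh scan; Z[19]=0
i=20: fresh scan; Z[20]=4 scan→box=[20,24)
i=21: min(r-i=3, Z[1]=6)=3; Z[21]=3
i=22: min(r-i=2, Z[2]=5)=2; Z[22]=2
i=23: min(r-i=1, Z[3]=4)=1; Z[23]=1
i=24: fresh scan; Z[24]=0
i=25: fresh scan; Z[25]=0
i=26: fresh scan; Z[26]=0
i=27: fresh scan; Z[27]=1 scan→box=[27,28)

[28, 6, 5, 4, 3, 2, 1, 0, 0, 0, 5, 4, 3, 2, 1, 0, 3, 2, 1, 0, 4, 3, 2, 1, 0, 0, 0, 1]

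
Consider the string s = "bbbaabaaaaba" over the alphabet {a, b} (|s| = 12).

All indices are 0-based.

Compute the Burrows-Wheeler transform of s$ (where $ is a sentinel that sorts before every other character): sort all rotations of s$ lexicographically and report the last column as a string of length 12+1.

abbaabaaaabb$

rank  rotation       last
    0  $bbbaabaaaaba  a
    1  a$bbbaabaaaab  b
    2  aaaaba$bbbaab  b
    3  aaaba$bbbaaba  a
    4  aaba$bbbaabaa  a
    5  aabaaaaba$bbb  b
    6  aba$bbbaabaaa  a
    7  abaaaaba$bbba  a
    8  ba$bbbaabaaaa  a
    9  baaaaba$bbbaa  a
   10  baabaaaaba$bb  b
   11  bbaabaaaaba$b  b
   12  bbbaabaaaaba$  $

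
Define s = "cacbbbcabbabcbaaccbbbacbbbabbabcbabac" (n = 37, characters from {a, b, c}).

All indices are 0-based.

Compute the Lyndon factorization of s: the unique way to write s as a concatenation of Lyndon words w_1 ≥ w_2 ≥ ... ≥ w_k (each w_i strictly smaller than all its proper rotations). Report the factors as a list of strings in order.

emit factor 1: 'c' (i=0, period=1)
emit factor 2: 'acbbbc' (i=1, period=6)
emit factor 3: 'abbabcb' (i=7, period=7)
emit factor 4: 'aaccbbbacbbbabbabcbabac' (i=14, period=23)

["c", "acbbbc", "abbabcb", "aaccbbbacbbbabbabcbabac"]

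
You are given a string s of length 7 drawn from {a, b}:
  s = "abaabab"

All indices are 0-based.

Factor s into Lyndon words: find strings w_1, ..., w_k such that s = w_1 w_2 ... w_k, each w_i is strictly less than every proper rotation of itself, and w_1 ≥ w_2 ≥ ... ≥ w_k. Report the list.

["ab", "aabab"]

emit factor 1: 'ab' (i=0, period=2)
emit factor 2: 'aabab' (i=2, period=5)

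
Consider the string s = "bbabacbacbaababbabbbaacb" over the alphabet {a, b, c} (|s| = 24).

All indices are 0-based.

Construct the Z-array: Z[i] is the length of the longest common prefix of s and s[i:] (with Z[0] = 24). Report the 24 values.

[24, 1, 0, 1, 0, 0, 1, 0, 0, 1, 0, 0, 1, 0, 4, 1, 0, 2, 3, 1, 0, 0, 0, 1]

Z[0]=24
i=1: fresh scan; Z[1]=1 scan→box=[1,2)
i=2: fresh scan; Z[2]=0
i=3: fresh scan; Z[3]=1 scan→box=[3,4)
i=4: fresh scan; Z[4]=0
i=5: fresh scan; Z[5]=0
i=6: fresh scan; Z[6]=1 scan→box=[6,7)
i=7: fresh scan; Z[7]=0
i=8: fresh scan; Z[8]=0
i=9: fresh scan; Z[9]=1 scan→box=[9,10)
i=10: fresh scan; Z[10]=0
i=11: fresh scan; Z[11]=0
i=12: fresh scan; Z[12]=1 scan→box=[12,13)
i=13: fresh scan; Z[13]=0
i=14: fresh scan; Z[14]=4 scan→box=[14,18)
i=15: min(r-i=3, Z[1]=1)=1; Z[15]=1
i=16: min(r-i=2, Z[2]=0)=0; Z[16]=0
i=17: min(r-i=1, Z[3]=1)=1; Z[17]=2 scan→box=[17,19)
i=18: min(r-i=1, Z[1]=1)=1; Z[18]=3 scan→box=[18,21)
i=19: min(r-i=2, Z[1]=1)=1; Z[19]=1
i=20: min(r-i=1, Z[2]=0)=0; Z[20]=0
i=21: fresh scan; Z[21]=0
i=22: fresh scan; Z[22]=0
i=23: fresh scan; Z[23]=1 scan→box=[23,24)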